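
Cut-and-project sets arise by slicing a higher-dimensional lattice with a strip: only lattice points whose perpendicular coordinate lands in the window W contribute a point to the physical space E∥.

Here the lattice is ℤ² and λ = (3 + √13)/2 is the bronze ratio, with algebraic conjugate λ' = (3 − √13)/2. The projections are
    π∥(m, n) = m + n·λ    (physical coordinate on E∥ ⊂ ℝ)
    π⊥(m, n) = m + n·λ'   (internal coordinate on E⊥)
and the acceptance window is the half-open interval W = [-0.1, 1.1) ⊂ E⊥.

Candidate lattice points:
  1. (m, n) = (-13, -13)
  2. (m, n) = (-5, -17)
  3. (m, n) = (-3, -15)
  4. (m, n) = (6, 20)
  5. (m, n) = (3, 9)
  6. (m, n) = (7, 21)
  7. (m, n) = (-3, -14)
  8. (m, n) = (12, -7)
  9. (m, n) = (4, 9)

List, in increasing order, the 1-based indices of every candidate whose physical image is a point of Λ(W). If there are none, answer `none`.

2, 4, 5, 6

Compute λ' = (3−√13)/2 = -0.30278, so π⊥(m,n) = m -0.30278·n.
candidate 1: (m,n)=(-13,-13) → π∥ = -13-13·λ ≈ -55.93608, π⊥ = -13-13·λ' ≈ -9.06392 ∉ [-0.1, 1.1) ⇒ out
candidate 2: (m,n)=(-5,-17) → π∥ = -5-17·λ ≈ -61.14719, π⊥ = -5-17·λ' ≈ 0.14719 ∈ [-0.1, 1.1) ⇒ IN Λ
candidate 3: (m,n)=(-3,-15) → π∥ = -3-15·λ ≈ -52.54163, π⊥ = -3-15·λ' ≈ 1.54163 ∉ [-0.1, 1.1) ⇒ out
candidate 4: (m,n)=(6,20) → π∥ = 6+20·λ ≈ 72.05551, π⊥ = 6+20·λ' ≈ -0.05551 ∈ [-0.1, 1.1) ⇒ IN Λ
candidate 5: (m,n)=(3,9) → π∥ = 3+9·λ ≈ 32.72498, π⊥ = 3+9·λ' ≈ 0.27502 ∈ [-0.1, 1.1) ⇒ IN Λ
candidate 6: (m,n)=(7,21) → π∥ = 7+21·λ ≈ 76.35829, π⊥ = 7+21·λ' ≈ 0.64171 ∈ [-0.1, 1.1) ⇒ IN Λ
candidate 7: (m,n)=(-3,-14) → π∥ = -3-14·λ ≈ -49.23886, π⊥ = -3-14·λ' ≈ 1.23886 ∉ [-0.1, 1.1) ⇒ out
candidate 8: (m,n)=(12,-7) → π∥ = 12-7·λ ≈ -11.11943, π⊥ = 12-7·λ' ≈ 14.11943 ∉ [-0.1, 1.1) ⇒ out
candidate 9: (m,n)=(4,9) → π∥ = 4+9·λ ≈ 33.72498, π⊥ = 4+9·λ' ≈ 1.27502 ∉ [-0.1, 1.1) ⇒ out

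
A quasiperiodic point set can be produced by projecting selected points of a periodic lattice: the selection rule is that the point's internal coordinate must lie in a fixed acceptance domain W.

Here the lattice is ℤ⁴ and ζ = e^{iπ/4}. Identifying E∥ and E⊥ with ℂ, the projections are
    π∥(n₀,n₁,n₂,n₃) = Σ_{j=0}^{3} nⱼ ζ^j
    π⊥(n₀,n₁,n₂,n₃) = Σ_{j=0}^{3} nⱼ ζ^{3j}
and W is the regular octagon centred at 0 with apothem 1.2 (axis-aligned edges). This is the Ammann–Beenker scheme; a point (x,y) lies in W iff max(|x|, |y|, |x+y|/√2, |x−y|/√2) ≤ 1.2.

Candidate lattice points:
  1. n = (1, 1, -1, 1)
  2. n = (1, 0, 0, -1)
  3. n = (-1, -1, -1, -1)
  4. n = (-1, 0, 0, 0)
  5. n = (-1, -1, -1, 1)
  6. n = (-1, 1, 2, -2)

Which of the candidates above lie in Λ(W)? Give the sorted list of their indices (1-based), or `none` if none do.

2, 3, 4, 5

π⊥(n) = n₀ + n₁ζ³ + n₂ζ⁶ + n₃ζ⁹ where ζ = e^{iπ/4}.
#1 (1, 1, -1, 1): internal (1.00000, 2.41421); octagon support 2.41421 vs apothem 1.2 → ∉ W
#2 (1, 0, 0, -1): internal (0.29289, -0.70711); octagon support 0.70711 vs apothem 1.2 → ∈ W
#3 (-1, -1, -1, -1): internal (-1.00000, -0.41421); octagon support 1.00000 vs apothem 1.2 → ∈ W
#4 (-1, 0, 0, 0): internal (-1.00000, 0.00000); octagon support 1.00000 vs apothem 1.2 → ∈ W
#5 (-1, -1, -1, 1): internal (0.41421, 1.00000); octagon support 1.00000 vs apothem 1.2 → ∈ W
#6 (-1, 1, 2, -2): internal (-3.12132, -2.70711); octagon support 4.12132 vs apothem 1.2 → ∉ W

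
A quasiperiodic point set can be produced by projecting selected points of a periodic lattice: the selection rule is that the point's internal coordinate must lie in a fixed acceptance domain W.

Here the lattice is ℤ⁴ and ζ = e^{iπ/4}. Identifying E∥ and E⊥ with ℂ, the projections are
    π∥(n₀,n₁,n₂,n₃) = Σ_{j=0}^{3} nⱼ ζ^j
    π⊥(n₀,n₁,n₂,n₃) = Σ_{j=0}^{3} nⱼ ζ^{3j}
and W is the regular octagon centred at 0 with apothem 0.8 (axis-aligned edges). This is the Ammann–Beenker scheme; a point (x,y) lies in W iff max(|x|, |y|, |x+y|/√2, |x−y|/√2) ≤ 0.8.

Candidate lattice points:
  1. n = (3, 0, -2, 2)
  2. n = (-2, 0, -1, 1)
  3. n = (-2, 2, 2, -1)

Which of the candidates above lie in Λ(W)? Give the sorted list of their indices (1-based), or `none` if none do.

none

π⊥(n) = n₀ + n₁ζ³ + n₂ζ⁶ + n₃ζ⁹ where ζ = e^{iπ/4}.
#1 (3, 0, -2, 2): internal (4.414214, 3.414214); octagon support 5.535534 vs apothem 0.8 → ∉ W
#2 (-2, 0, -1, 1): internal (-1.292893, 1.707107); octagon support 2.121320 vs apothem 0.8 → ∉ W
#3 (-2, 2, 2, -1): internal (-4.121320, -1.292893); octagon support 4.121320 vs apothem 0.8 → ∉ W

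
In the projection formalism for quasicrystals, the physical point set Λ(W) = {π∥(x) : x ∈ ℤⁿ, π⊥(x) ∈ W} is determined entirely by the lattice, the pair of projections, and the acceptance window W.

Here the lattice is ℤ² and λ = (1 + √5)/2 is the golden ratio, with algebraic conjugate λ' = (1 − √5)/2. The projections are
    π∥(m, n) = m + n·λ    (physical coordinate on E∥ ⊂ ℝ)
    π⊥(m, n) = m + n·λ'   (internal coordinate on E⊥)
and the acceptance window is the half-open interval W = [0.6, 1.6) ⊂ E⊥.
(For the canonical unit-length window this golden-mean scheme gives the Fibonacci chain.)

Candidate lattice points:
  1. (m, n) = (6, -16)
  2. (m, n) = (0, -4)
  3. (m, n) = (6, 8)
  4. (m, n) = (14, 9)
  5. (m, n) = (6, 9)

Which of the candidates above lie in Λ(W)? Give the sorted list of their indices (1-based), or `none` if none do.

Numerically λ ≈ 1.61803 and λ' = −1/λ ≈ -0.61803.
[1] lift (6,-16): star map gives 15.88854; window check 0.6 ≤ 15.88854 < 1.6 is false → out
[2] lift (0,-4): star map gives 2.47214; window check 0.6 ≤ 2.47214 < 1.6 is false → out
[3] lift (6,8): star map gives 1.05573; window check 0.6 ≤ 1.05573 < 1.6 is true → IN Λ
[4] lift (14,9): star map gives 8.43769; window check 0.6 ≤ 8.43769 < 1.6 is false → out
[5] lift (6,9): star map gives 0.43769; window check 0.6 ≤ 0.43769 < 1.6 is false → out

3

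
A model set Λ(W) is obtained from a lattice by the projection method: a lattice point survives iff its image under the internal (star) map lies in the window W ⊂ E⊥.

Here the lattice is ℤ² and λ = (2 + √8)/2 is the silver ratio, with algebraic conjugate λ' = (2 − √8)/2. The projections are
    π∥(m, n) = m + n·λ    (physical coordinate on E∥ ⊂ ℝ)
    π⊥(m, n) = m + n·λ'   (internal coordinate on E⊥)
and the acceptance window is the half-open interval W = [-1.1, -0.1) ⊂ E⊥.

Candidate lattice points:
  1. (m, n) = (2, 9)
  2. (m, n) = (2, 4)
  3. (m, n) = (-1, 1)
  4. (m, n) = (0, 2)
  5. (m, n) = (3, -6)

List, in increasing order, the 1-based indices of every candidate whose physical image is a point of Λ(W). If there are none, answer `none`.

4

λ' = (2−√8)/2 ≈ -0.414214.
#1 (2,9): internal coord 2 + (9)·λ' = -1.727922; -1.727922 ∉ [-1.1, -0.1) → out
#2 (2,4): internal coord 2 + (4)·λ' = +0.343146; +0.343146 ∉ [-1.1, -0.1) → out
#3 (-1,1): internal coord -1 + (1)·λ' = -1.414214; -1.414214 ∉ [-1.1, -0.1) → out
#4 (0,2): internal coord 0 + (2)·λ' = -0.828427; -0.828427 ∈ [-1.1, -0.1) → IN Λ
#5 (3,-6): internal coord 3 + (-6)·λ' = +5.485281; +5.485281 ∉ [-1.1, -0.1) → out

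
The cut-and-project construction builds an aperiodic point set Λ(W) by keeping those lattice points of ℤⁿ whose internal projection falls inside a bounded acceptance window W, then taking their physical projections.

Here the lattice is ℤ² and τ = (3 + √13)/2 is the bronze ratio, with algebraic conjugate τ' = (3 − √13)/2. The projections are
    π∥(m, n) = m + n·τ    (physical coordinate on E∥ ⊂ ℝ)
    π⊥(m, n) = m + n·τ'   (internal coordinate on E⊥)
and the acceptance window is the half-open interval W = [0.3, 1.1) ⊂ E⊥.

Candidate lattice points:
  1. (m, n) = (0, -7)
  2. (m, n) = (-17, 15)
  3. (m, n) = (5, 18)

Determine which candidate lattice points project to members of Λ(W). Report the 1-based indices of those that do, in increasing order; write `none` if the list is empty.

none

Compute τ' = (3−√13)/2 = -0.302776, so π⊥(m,n) = m -0.302776·n.
[1] lift (0,-7): star map gives 2.119429; window check 0.3 ≤ 2.119429 < 1.1 is false → out
[2] lift (-17,15): star map gives -21.541635; window check 0.3 ≤ -21.541635 < 1.1 is false → out
[3] lift (5,18): star map gives -0.449961; window check 0.3 ≤ -0.449961 < 1.1 is false → out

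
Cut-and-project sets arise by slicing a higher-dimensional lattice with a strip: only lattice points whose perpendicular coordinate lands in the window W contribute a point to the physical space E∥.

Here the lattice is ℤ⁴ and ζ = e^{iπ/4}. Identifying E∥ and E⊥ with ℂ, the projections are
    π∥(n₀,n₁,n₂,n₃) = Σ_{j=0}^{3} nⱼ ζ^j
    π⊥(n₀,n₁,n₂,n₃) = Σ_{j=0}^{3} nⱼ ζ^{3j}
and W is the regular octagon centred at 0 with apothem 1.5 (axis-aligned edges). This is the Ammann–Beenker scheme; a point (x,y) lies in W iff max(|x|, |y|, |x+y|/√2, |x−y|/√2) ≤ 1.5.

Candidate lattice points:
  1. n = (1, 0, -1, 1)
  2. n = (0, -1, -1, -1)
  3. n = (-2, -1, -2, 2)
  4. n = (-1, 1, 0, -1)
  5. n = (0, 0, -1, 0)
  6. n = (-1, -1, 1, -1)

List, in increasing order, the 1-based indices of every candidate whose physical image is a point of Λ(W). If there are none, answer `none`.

2, 5

Internal map: ζ^{3j} for j=0..3 gives (1,0), (−√2/2,√2/2), (0,−1), (√2/2,√2/2).
candidate 1: n = (1, 0, -1, 1) → π⊥ ≈ (+1.707107, +1.707107); max(|x|,|y|,|x±y|/√2) = 2.414214 > 1.5 ⇒ ∉ W
candidate 2: n = (0, -1, -1, -1) → π⊥ ≈ (+0.000000, -0.414214); max(|x|,|y|,|x±y|/√2) = 0.414214 ≤ 1.5 ⇒ ∈ W
candidate 3: n = (-2, -1, -2, 2) → π⊥ ≈ (+0.121320, +2.707107); max(|x|,|y|,|x±y|/√2) = 2.707107 > 1.5 ⇒ ∉ W
candidate 4: n = (-1, 1, 0, -1) → π⊥ ≈ (-2.414214, +0.000000); max(|x|,|y|,|x±y|/√2) = 2.414214 > 1.5 ⇒ ∉ W
candidate 5: n = (0, 0, -1, 0) → π⊥ ≈ (+0.000000, +1.000000); max(|x|,|y|,|x±y|/√2) = 1.000000 ≤ 1.5 ⇒ ∈ W
candidate 6: n = (-1, -1, 1, -1) → π⊥ ≈ (-1.000000, -2.414214); max(|x|,|y|,|x±y|/√2) = 2.414214 > 1.5 ⇒ ∉ W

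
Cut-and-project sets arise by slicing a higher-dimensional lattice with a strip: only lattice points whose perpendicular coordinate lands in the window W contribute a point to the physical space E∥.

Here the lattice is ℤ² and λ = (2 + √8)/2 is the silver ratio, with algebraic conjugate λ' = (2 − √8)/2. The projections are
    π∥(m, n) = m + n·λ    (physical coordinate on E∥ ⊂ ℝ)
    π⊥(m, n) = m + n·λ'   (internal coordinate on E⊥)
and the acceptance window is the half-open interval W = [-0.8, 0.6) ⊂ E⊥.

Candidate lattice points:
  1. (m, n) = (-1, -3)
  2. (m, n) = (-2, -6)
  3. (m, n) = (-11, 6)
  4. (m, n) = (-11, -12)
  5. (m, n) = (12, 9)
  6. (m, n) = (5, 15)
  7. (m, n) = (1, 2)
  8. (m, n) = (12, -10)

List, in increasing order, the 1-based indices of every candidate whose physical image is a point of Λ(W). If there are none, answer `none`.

λ' = (2−√8)/2 ≈ -0.41421.
candidate 1: (m,n)=(-1,-3) → π∥ = -1-3·λ ≈ -8.24264, π⊥ = -1-3·λ' ≈ 0.24264 ∈ [-0.8, 0.6) ⇒ IN Λ
candidate 2: (m,n)=(-2,-6) → π∥ = -2-6·λ ≈ -16.48528, π⊥ = -2-6·λ' ≈ 0.48528 ∈ [-0.8, 0.6) ⇒ IN Λ
candidate 3: (m,n)=(-11,6) → π∥ = -11+6·λ ≈ 3.48528, π⊥ = -11+6·λ' ≈ -13.48528 ∉ [-0.8, 0.6) ⇒ out
candidate 4: (m,n)=(-11,-12) → π∥ = -11-12·λ ≈ -39.97056, π⊥ = -11-12·λ' ≈ -6.02944 ∉ [-0.8, 0.6) ⇒ out
candidate 5: (m,n)=(12,9) → π∥ = 12+9·λ ≈ 33.72792, π⊥ = 12+9·λ' ≈ 8.27208 ∉ [-0.8, 0.6) ⇒ out
candidate 6: (m,n)=(5,15) → π∥ = 5+15·λ ≈ 41.21320, π⊥ = 5+15·λ' ≈ -1.21320 ∉ [-0.8, 0.6) ⇒ out
candidate 7: (m,n)=(1,2) → π∥ = 1+2·λ ≈ 5.82843, π⊥ = 1+2·λ' ≈ 0.17157 ∈ [-0.8, 0.6) ⇒ IN Λ
candidate 8: (m,n)=(12,-10) → π∥ = 12-10·λ ≈ -12.14214, π⊥ = 12-10·λ' ≈ 16.14214 ∉ [-0.8, 0.6) ⇒ out

1, 2, 7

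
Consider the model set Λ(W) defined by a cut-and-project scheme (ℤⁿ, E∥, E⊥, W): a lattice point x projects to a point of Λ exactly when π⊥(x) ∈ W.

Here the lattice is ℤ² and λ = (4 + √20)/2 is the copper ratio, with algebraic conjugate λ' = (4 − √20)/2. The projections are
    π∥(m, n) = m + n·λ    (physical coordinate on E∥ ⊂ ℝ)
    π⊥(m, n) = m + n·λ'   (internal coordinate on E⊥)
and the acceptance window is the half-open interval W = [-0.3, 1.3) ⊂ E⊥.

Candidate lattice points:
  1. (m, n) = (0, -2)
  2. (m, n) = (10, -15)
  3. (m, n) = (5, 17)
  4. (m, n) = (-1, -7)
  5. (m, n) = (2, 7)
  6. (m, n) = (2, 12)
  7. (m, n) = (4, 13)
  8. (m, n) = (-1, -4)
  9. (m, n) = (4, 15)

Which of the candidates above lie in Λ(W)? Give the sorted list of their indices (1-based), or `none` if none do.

1, 3, 4, 5, 7, 8, 9

Compute λ' = (4−√20)/2 = -0.23607, so π⊥(m,n) = m -0.23607·n.
[1] lift (0,-2): star map gives 0.47214; window check -0.3 ≤ 0.47214 < 1.3 is true → IN Λ
[2] lift (10,-15): star map gives 13.54102; window check -0.3 ≤ 13.54102 < 1.3 is false → out
[3] lift (5,17): star map gives 0.98684; window check -0.3 ≤ 0.98684 < 1.3 is true → IN Λ
[4] lift (-1,-7): star map gives 0.65248; window check -0.3 ≤ 0.65248 < 1.3 is true → IN Λ
[5] lift (2,7): star map gives 0.34752; window check -0.3 ≤ 0.34752 < 1.3 is true → IN Λ
[6] lift (2,12): star map gives -0.83282; window check -0.3 ≤ -0.83282 < 1.3 is false → out
[7] lift (4,13): star map gives 0.93112; window check -0.3 ≤ 0.93112 < 1.3 is true → IN Λ
[8] lift (-1,-4): star map gives -0.05573; window check -0.3 ≤ -0.05573 < 1.3 is true → IN Λ
[9] lift (4,15): star map gives 0.45898; window check -0.3 ≤ 0.45898 < 1.3 is true → IN Λ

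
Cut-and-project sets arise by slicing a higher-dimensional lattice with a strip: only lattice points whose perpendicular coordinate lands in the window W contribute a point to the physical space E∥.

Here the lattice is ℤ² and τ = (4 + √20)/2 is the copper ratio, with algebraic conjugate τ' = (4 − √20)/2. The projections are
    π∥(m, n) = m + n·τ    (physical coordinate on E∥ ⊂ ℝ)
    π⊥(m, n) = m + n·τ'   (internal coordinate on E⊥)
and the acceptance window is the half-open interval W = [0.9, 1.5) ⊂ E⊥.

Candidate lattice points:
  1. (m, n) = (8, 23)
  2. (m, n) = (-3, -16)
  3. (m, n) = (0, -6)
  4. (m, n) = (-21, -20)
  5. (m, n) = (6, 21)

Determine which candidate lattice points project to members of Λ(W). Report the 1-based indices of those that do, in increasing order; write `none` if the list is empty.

3, 5

Numerically τ ≈ 4.2361 and τ' = −1/τ ≈ -0.2361.
#1 (8,23): internal coord 8 + (23)·τ' = +2.5704; +2.5704 ∉ [0.9, 1.5) → out
#2 (-3,-16): internal coord -3 + (-16)·τ' = +0.7771; +0.7771 ∉ [0.9, 1.5) → out
#3 (0,-6): internal coord 0 + (-6)·τ' = +1.4164; +1.4164 ∈ [0.9, 1.5) → IN Λ
#4 (-21,-20): internal coord -21 + (-20)·τ' = -16.2786; -16.2786 ∉ [0.9, 1.5) → out
#5 (6,21): internal coord 6 + (21)·τ' = +1.0426; +1.0426 ∈ [0.9, 1.5) → IN Λ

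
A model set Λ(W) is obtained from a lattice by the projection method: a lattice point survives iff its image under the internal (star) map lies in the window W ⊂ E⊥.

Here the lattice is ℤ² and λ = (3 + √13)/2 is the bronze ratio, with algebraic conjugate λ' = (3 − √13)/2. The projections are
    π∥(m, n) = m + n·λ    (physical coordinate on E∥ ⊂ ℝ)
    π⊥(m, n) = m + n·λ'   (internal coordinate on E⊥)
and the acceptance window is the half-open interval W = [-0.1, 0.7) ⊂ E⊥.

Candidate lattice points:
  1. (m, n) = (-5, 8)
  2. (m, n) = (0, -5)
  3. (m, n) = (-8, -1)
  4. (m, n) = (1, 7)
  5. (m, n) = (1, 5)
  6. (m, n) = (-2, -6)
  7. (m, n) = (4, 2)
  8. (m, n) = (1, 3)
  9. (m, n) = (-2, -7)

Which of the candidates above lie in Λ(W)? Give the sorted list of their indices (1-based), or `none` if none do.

λ' = (3−√13)/2 ≈ -0.30278.
#1 (-5,8): internal coord -5 + (8)·λ' = -7.42221; -7.42221 ∉ [-0.1, 0.7) → out
#2 (0,-5): internal coord 0 + (-5)·λ' = +1.51388; +1.51388 ∉ [-0.1, 0.7) → out
#3 (-8,-1): internal coord -8 + (-1)·λ' = -7.69722; -7.69722 ∉ [-0.1, 0.7) → out
#4 (1,7): internal coord 1 + (7)·λ' = -1.11943; -1.11943 ∉ [-0.1, 0.7) → out
#5 (1,5): internal coord 1 + (5)·λ' = -0.51388; -0.51388 ∉ [-0.1, 0.7) → out
#6 (-2,-6): internal coord -2 + (-6)·λ' = -0.18335; -0.18335 ∉ [-0.1, 0.7) → out
#7 (4,2): internal coord 4 + (2)·λ' = +3.39445; +3.39445 ∉ [-0.1, 0.7) → out
#8 (1,3): internal coord 1 + (3)·λ' = +0.09167; +0.09167 ∈ [-0.1, 0.7) → IN Λ
#9 (-2,-7): internal coord -2 + (-7)·λ' = +0.11943; +0.11943 ∈ [-0.1, 0.7) → IN Λ

8, 9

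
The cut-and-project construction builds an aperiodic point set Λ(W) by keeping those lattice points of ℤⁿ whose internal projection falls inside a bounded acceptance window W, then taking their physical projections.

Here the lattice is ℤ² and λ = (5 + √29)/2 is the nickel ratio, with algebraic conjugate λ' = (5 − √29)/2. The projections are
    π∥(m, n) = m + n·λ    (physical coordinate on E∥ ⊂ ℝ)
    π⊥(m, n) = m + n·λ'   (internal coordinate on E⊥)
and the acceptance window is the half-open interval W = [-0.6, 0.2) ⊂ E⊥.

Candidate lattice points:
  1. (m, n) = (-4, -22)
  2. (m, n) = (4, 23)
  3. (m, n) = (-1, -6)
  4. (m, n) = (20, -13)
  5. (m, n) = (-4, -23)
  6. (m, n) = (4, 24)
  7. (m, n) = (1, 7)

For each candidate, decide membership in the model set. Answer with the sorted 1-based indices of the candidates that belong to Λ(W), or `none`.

λ' = (5−√29)/2 ≈ -0.19258.
candidate 1: (m,n)=(-4,-22) → π∥ = -4-22·λ ≈ -118.23681, π⊥ = -4-22·λ' ≈ 0.23681 ∉ [-0.6, 0.2) ⇒ out
candidate 2: (m,n)=(4,23) → π∥ = 4+23·λ ≈ 123.42940, π⊥ = 4+23·λ' ≈ -0.42940 ∈ [-0.6, 0.2) ⇒ IN Λ
candidate 3: (m,n)=(-1,-6) → π∥ = -1-6·λ ≈ -32.15549, π⊥ = -1-6·λ' ≈ 0.15549 ∈ [-0.6, 0.2) ⇒ IN Λ
candidate 4: (m,n)=(20,-13) → π∥ = 20-13·λ ≈ -47.50357, π⊥ = 20-13·λ' ≈ 22.50357 ∉ [-0.6, 0.2) ⇒ out
candidate 5: (m,n)=(-4,-23) → π∥ = -4-23·λ ≈ -123.42940, π⊥ = -4-23·λ' ≈ 0.42940 ∉ [-0.6, 0.2) ⇒ out
candidate 6: (m,n)=(4,24) → π∥ = 4+24·λ ≈ 128.62198, π⊥ = 4+24·λ' ≈ -0.62198 ∉ [-0.6, 0.2) ⇒ out
candidate 7: (m,n)=(1,7) → π∥ = 1+7·λ ≈ 37.34808, π⊥ = 1+7·λ' ≈ -0.34808 ∈ [-0.6, 0.2) ⇒ IN Λ

2, 3, 7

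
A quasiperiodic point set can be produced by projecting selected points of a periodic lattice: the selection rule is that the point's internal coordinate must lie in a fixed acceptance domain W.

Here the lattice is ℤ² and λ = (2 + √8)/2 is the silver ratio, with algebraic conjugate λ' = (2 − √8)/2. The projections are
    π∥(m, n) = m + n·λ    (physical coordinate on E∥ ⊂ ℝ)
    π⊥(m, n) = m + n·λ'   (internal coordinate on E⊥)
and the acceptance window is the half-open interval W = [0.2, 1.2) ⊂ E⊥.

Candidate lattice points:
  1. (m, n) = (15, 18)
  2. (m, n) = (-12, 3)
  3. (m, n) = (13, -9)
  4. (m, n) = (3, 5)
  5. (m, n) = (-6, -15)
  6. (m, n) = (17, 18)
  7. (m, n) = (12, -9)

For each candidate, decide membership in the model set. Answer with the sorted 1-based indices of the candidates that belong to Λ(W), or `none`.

λ' = (2−√8)/2 ≈ -0.414214.
#1 (15,18): internal coord 15 + (18)·λ' = +7.544156; +7.544156 ∉ [0.2, 1.2) → out
#2 (-12,3): internal coord -12 + (3)·λ' = -13.242641; -13.242641 ∉ [0.2, 1.2) → out
#3 (13,-9): internal coord 13 + (-9)·λ' = +16.727922; +16.727922 ∉ [0.2, 1.2) → out
#4 (3,5): internal coord 3 + (5)·λ' = +0.928932; +0.928932 ∈ [0.2, 1.2) → IN Λ
#5 (-6,-15): internal coord -6 + (-15)·λ' = +0.213203; +0.213203 ∈ [0.2, 1.2) → IN Λ
#6 (17,18): internal coord 17 + (18)·λ' = +9.544156; +9.544156 ∉ [0.2, 1.2) → out
#7 (12,-9): internal coord 12 + (-9)·λ' = +15.727922; +15.727922 ∉ [0.2, 1.2) → out

4, 5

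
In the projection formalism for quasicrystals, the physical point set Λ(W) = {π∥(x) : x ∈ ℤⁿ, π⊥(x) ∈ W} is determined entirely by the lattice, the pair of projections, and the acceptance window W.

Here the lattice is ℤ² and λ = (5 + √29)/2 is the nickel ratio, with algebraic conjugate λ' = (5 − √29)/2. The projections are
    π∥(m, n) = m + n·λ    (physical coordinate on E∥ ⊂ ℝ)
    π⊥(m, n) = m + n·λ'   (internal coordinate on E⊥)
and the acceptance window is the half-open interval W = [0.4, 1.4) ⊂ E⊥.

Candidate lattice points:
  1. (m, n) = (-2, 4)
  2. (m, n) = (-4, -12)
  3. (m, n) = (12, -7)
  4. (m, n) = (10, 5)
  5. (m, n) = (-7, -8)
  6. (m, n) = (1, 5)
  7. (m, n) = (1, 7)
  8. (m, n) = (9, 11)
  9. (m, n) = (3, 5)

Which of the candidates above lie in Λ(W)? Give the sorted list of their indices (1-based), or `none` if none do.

none

λ' = (5−√29)/2 ≈ -0.192582.
[1] lift (-2,4): star map gives -2.770330; window check 0.4 ≤ -2.770330 < 1.4 is false → out
[2] lift (-4,-12): star map gives -1.689011; window check 0.4 ≤ -1.689011 < 1.4 is false → out
[3] lift (12,-7): star map gives 13.348077; window check 0.4 ≤ 13.348077 < 1.4 is false → out
[4] lift (10,5): star map gives 9.037088; window check 0.4 ≤ 9.037088 < 1.4 is false → out
[5] lift (-7,-8): star map gives -5.459341; window check 0.4 ≤ -5.459341 < 1.4 is false → out
[6] lift (1,5): star map gives 0.037088; window check 0.4 ≤ 0.037088 < 1.4 is false → out
[7] lift (1,7): star map gives -0.348077; window check 0.4 ≤ -0.348077 < 1.4 is false → out
[8] lift (9,11): star map gives 6.881594; window check 0.4 ≤ 6.881594 < 1.4 is false → out
[9] lift (3,5): star map gives 2.037088; window check 0.4 ≤ 2.037088 < 1.4 is false → out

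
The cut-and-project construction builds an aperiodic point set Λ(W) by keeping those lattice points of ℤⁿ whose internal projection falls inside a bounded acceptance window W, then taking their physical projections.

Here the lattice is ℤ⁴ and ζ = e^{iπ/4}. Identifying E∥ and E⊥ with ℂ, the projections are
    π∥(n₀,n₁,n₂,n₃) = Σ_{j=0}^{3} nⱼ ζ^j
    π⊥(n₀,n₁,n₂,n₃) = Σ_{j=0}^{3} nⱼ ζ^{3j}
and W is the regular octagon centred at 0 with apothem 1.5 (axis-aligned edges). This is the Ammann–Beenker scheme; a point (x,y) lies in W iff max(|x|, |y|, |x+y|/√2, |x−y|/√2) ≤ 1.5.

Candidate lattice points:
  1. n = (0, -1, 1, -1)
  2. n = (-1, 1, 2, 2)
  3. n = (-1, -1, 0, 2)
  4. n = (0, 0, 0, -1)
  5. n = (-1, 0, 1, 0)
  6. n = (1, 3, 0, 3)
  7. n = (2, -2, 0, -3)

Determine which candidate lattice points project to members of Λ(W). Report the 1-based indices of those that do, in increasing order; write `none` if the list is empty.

Internal map: ζ^{3j} for j=0..3 gives (1,0), (−√2/2,√2/2), (0,−1), (√2/2,√2/2).
#1 (0, -1, 1, -1): internal (0.00000, -2.41421); octagon support 2.41421 vs apothem 1.5 → ∉ W
#2 (-1, 1, 2, 2): internal (-0.29289, 0.12132); octagon support 0.29289 vs apothem 1.5 → ∈ W
#3 (-1, -1, 0, 2): internal (1.12132, 0.70711); octagon support 1.29289 vs apothem 1.5 → ∈ W
#4 (0, 0, 0, -1): internal (-0.70711, -0.70711); octagon support 1.00000 vs apothem 1.5 → ∈ W
#5 (-1, 0, 1, 0): internal (-1.00000, -1.00000); octagon support 1.41421 vs apothem 1.5 → ∈ W
#6 (1, 3, 0, 3): internal (1.00000, 4.24264); octagon support 4.24264 vs apothem 1.5 → ∉ W
#7 (2, -2, 0, -3): internal (1.29289, -3.53553); octagon support 3.53553 vs apothem 1.5 → ∉ W

2, 3, 4, 5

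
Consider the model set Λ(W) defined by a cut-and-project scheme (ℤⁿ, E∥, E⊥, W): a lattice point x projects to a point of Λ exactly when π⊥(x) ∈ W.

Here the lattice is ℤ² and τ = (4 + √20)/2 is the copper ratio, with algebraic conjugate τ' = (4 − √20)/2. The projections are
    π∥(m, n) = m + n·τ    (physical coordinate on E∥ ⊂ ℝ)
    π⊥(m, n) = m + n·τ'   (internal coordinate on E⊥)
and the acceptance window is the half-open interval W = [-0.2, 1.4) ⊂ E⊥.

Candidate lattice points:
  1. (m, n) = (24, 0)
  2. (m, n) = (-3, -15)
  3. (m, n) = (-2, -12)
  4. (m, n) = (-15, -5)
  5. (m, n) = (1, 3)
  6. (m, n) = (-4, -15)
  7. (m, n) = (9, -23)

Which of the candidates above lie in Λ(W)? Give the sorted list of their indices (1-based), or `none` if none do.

Numerically τ ≈ 4.236068 and τ' = −1/τ ≈ -0.236068.
[1] lift (24,0): star map gives 24.000000; window check -0.2 ≤ 24.000000 < 1.4 is false → out
[2] lift (-3,-15): star map gives 0.541020; window check -0.2 ≤ 0.541020 < 1.4 is true → IN Λ
[3] lift (-2,-12): star map gives 0.832816; window check -0.2 ≤ 0.832816 < 1.4 is true → IN Λ
[4] lift (-15,-5): star map gives -13.819660; window check -0.2 ≤ -13.819660 < 1.4 is false → out
[5] lift (1,3): star map gives 0.291796; window check -0.2 ≤ 0.291796 < 1.4 is true → IN Λ
[6] lift (-4,-15): star map gives -0.458980; window check -0.2 ≤ -0.458980 < 1.4 is false → out
[7] lift (9,-23): star map gives 14.429563; window check -0.2 ≤ 14.429563 < 1.4 is false → out

2, 3, 5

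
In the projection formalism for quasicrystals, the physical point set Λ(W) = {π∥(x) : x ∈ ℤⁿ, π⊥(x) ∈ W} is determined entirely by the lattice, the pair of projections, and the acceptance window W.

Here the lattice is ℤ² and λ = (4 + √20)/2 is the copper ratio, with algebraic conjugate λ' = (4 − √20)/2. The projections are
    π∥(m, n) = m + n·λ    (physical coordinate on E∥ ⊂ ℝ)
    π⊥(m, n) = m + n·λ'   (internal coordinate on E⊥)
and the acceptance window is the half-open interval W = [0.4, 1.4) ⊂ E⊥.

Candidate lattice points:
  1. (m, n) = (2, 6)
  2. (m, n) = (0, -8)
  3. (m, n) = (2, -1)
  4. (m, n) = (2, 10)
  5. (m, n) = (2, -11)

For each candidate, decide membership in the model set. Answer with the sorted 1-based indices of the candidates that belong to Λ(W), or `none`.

1

Numerically λ ≈ 4.2361 and λ' = −1/λ ≈ -0.2361.
[1] lift (2,6): star map gives 0.5836; window check 0.4 ≤ 0.5836 < 1.4 is true → IN Λ
[2] lift (0,-8): star map gives 1.8885; window check 0.4 ≤ 1.8885 < 1.4 is false → out
[3] lift (2,-1): star map gives 2.2361; window check 0.4 ≤ 2.2361 < 1.4 is false → out
[4] lift (2,10): star map gives -0.3607; window check 0.4 ≤ -0.3607 < 1.4 is false → out
[5] lift (2,-11): star map gives 4.5967; window check 0.4 ≤ 4.5967 < 1.4 is false → out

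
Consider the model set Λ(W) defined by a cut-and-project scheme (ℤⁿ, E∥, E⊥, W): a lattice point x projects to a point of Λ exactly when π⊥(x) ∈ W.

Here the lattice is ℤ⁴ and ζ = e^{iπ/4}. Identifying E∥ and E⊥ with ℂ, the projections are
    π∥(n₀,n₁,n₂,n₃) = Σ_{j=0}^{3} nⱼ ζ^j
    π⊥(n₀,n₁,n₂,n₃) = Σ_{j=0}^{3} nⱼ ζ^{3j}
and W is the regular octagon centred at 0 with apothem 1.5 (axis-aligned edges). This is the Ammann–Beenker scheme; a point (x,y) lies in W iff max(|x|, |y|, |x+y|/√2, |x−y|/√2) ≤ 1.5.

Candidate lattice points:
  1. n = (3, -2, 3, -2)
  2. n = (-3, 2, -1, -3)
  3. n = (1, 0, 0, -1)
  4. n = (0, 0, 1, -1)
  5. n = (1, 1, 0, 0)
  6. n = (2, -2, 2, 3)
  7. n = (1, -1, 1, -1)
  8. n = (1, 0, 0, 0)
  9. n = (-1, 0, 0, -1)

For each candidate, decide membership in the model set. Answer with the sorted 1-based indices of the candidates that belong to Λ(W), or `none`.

3, 5, 8

π⊥(n) = n₀ + n₁ζ³ + n₂ζ⁶ + n₃ζ⁹ where ζ = e^{iπ/4}.
#1 (3, -2, 3, -2): internal (3.00000, -5.82843); octagon support 6.24264 vs apothem 1.5 → ∉ W
#2 (-3, 2, -1, -3): internal (-6.53553, 0.29289); octagon support 6.53553 vs apothem 1.5 → ∉ W
#3 (1, 0, 0, -1): internal (0.29289, -0.70711); octagon support 0.70711 vs apothem 1.5 → ∈ W
#4 (0, 0, 1, -1): internal (-0.70711, -1.70711); octagon support 1.70711 vs apothem 1.5 → ∉ W
#5 (1, 1, 0, 0): internal (0.29289, 0.70711); octagon support 0.70711 vs apothem 1.5 → ∈ W
#6 (2, -2, 2, 3): internal (5.53553, -1.29289); octagon support 5.53553 vs apothem 1.5 → ∉ W
#7 (1, -1, 1, -1): internal (1.00000, -2.41421); octagon support 2.41421 vs apothem 1.5 → ∉ W
#8 (1, 0, 0, 0): internal (1.00000, 0.00000); octagon support 1.00000 vs apothem 1.5 → ∈ W
#9 (-1, 0, 0, -1): internal (-1.70711, -0.70711); octagon support 1.70711 vs apothem 1.5 → ∉ W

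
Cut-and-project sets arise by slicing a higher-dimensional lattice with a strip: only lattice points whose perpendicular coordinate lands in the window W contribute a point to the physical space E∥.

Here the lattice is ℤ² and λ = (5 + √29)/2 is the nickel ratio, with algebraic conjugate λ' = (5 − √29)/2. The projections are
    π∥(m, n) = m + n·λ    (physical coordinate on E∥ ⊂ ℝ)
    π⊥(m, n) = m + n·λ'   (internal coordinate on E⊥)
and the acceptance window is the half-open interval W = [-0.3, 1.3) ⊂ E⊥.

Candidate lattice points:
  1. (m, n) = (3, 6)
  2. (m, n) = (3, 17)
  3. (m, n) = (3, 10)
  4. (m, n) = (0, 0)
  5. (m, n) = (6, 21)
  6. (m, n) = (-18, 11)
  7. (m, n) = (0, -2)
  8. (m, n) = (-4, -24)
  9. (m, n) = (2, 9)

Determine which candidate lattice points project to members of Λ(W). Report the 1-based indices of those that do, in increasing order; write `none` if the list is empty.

2, 3, 4, 7, 8, 9

Compute λ' = (5−√29)/2 = -0.192582, so π⊥(m,n) = m -0.192582·n.
#1 (3,6): internal coord 3 + (6)·λ' = +1.844506; +1.844506 ∉ [-0.3, 1.3) → out
#2 (3,17): internal coord 3 + (17)·λ' = -0.273901; -0.273901 ∈ [-0.3, 1.3) → IN Λ
#3 (3,10): internal coord 3 + (10)·λ' = +1.074176; +1.074176 ∈ [-0.3, 1.3) → IN Λ
#4 (0,0): internal coord 0 + (0)·λ' = +0.000000; +0.000000 ∈ [-0.3, 1.3) → IN Λ
#5 (6,21): internal coord 6 + (21)·λ' = +1.955770; +1.955770 ∉ [-0.3, 1.3) → out
#6 (-18,11): internal coord -18 + (11)·λ' = -20.118406; -20.118406 ∉ [-0.3, 1.3) → out
#7 (0,-2): internal coord 0 + (-2)·λ' = +0.385165; +0.385165 ∈ [-0.3, 1.3) → IN Λ
#8 (-4,-24): internal coord -4 + (-24)·λ' = +0.621978; +0.621978 ∈ [-0.3, 1.3) → IN Λ
#9 (2,9): internal coord 2 + (9)·λ' = +0.266758; +0.266758 ∈ [-0.3, 1.3) → IN Λ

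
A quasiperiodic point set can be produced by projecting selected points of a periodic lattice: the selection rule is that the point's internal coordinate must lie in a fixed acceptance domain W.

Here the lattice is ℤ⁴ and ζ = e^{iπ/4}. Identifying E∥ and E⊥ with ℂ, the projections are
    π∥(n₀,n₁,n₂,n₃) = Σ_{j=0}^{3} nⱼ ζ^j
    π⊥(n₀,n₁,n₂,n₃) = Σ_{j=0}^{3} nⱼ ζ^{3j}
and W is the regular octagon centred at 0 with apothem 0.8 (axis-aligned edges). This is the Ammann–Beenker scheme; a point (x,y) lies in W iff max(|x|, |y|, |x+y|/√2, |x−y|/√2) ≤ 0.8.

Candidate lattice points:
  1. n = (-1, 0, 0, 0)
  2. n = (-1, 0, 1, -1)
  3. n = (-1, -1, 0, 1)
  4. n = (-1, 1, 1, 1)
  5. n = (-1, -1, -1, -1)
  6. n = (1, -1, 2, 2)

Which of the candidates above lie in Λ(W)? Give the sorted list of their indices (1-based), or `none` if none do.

3

Internal map: ζ^{3j} for j=0..3 gives (1,0), (−√2/2,√2/2), (0,−1), (√2/2,√2/2).
#1 (-1, 0, 0, 0): internal (-1.00000, 0.00000); octagon support 1.00000 vs apothem 0.8 → ∉ W
#2 (-1, 0, 1, -1): internal (-1.70711, -1.70711); octagon support 2.41421 vs apothem 0.8 → ∉ W
#3 (-1, -1, 0, 1): internal (0.41421, 0.00000); octagon support 0.41421 vs apothem 0.8 → ∈ W
#4 (-1, 1, 1, 1): internal (-1.00000, 0.41421); octagon support 1.00000 vs apothem 0.8 → ∉ W
#5 (-1, -1, -1, -1): internal (-1.00000, -0.41421); octagon support 1.00000 vs apothem 0.8 → ∉ W
#6 (1, -1, 2, 2): internal (3.12132, -1.29289); octagon support 3.12132 vs apothem 0.8 → ∉ W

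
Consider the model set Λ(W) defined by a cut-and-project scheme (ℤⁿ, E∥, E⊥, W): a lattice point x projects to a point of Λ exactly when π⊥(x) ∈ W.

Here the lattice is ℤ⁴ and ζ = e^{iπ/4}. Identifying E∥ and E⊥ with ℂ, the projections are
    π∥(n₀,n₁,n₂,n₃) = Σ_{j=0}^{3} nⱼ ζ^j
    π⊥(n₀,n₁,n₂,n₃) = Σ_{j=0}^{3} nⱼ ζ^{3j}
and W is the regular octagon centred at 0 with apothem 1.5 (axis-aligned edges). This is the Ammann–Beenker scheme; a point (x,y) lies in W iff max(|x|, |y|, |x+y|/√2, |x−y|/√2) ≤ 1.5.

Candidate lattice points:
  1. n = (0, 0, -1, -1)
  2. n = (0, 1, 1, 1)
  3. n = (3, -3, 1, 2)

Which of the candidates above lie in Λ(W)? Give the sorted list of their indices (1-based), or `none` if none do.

Internal map: ζ^{3j} for j=0..3 gives (1,0), (−√2/2,√2/2), (0,−1), (√2/2,√2/2).
#1 (0, 0, -1, -1): internal (-0.7071, 0.2929); octagon support 0.7071 vs apothem 1.5 → ∈ W
#2 (0, 1, 1, 1): internal (0.0000, 0.4142); octagon support 0.4142 vs apothem 1.5 → ∈ W
#3 (3, -3, 1, 2): internal (6.5355, -1.7071); octagon support 6.5355 vs apothem 1.5 → ∉ W

1, 2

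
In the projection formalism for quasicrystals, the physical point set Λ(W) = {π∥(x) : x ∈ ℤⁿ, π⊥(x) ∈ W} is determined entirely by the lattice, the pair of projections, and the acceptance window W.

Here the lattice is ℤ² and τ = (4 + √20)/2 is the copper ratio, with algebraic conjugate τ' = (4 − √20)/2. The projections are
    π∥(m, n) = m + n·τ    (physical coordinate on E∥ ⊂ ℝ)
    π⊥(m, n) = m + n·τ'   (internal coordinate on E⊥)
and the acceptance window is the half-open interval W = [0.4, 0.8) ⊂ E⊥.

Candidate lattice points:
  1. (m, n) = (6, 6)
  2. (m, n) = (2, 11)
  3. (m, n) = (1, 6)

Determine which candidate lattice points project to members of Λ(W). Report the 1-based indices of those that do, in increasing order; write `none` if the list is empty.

Numerically τ ≈ 4.23607 and τ' = −1/τ ≈ -0.23607.
candidate 1: (m,n)=(6,6) → π∥ = 6+6·τ ≈ 31.41641, π⊥ = 6+6·τ' ≈ 4.58359 ∉ [0.4, 0.8) ⇒ out
candidate 2: (m,n)=(2,11) → π∥ = 2+11·τ ≈ 48.59675, π⊥ = 2+11·τ' ≈ -0.59675 ∉ [0.4, 0.8) ⇒ out
candidate 3: (m,n)=(1,6) → π∥ = 1+6·τ ≈ 26.41641, π⊥ = 1+6·τ' ≈ -0.41641 ∉ [0.4, 0.8) ⇒ out

none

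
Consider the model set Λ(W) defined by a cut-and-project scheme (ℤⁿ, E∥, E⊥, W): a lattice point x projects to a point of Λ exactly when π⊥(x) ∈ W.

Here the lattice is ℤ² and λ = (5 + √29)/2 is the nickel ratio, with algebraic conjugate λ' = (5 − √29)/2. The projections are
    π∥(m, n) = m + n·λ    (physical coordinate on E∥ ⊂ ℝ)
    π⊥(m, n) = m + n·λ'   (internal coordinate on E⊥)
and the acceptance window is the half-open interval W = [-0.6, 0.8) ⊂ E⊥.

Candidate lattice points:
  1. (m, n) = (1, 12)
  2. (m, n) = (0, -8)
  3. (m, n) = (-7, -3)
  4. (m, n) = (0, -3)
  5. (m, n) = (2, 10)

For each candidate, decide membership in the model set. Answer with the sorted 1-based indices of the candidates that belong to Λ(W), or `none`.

4, 5

Numerically λ ≈ 5.1926 and λ' = −1/λ ≈ -0.1926.
[1] lift (1,12): star map gives -1.3110; window check -0.6 ≤ -1.3110 < 0.8 is false → out
[2] lift (0,-8): star map gives 1.5407; window check -0.6 ≤ 1.5407 < 0.8 is false → out
[3] lift (-7,-3): star map gives -6.4223; window check -0.6 ≤ -6.4223 < 0.8 is false → out
[4] lift (0,-3): star map gives 0.5777; window check -0.6 ≤ 0.5777 < 0.8 is true → IN Λ
[5] lift (2,10): star map gives 0.0742; window check -0.6 ≤ 0.0742 < 0.8 is true → IN Λ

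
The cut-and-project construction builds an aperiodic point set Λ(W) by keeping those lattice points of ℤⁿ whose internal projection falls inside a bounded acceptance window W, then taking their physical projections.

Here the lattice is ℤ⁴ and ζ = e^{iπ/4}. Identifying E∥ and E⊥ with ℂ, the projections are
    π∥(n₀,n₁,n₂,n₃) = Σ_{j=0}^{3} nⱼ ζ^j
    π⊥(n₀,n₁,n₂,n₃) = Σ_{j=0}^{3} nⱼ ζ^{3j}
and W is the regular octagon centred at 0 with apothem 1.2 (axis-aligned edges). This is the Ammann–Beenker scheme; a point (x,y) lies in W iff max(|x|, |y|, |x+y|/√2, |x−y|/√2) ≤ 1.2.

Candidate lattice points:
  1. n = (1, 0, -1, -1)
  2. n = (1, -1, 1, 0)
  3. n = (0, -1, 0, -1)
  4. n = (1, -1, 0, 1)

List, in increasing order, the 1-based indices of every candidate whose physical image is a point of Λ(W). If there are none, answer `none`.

1

With ζ = e^{iπ/4} the internal vectors are ζ^0,ζ^3,ζ^6,ζ^9.
#1 (1, 0, -1, -1): internal (0.292893, 0.292893); octagon support 0.414214 vs apothem 1.2 → ∈ W
#2 (1, -1, 1, 0): internal (1.707107, -1.707107); octagon support 2.414214 vs apothem 1.2 → ∉ W
#3 (0, -1, 0, -1): internal (0.000000, -1.414214); octagon support 1.414214 vs apothem 1.2 → ∉ W
#4 (1, -1, 0, 1): internal (2.414214, 0.000000); octagon support 2.414214 vs apothem 1.2 → ∉ W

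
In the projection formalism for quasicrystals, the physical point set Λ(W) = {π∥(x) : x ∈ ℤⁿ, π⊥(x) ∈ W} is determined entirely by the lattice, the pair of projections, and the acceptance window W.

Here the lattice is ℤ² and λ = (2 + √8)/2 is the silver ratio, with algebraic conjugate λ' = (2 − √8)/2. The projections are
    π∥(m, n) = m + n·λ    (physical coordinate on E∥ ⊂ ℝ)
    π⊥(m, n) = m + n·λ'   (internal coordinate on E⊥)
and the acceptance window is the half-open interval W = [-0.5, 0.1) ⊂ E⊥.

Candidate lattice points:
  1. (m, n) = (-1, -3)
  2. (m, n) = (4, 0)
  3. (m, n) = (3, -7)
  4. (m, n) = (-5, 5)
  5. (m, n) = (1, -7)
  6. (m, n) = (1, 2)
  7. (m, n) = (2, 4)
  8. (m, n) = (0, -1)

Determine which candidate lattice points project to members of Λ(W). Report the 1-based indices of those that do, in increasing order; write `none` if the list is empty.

none

Numerically λ ≈ 2.41421 and λ' = −1/λ ≈ -0.41421.
candidate 1: (m,n)=(-1,-3) → π∥ = -1-3·λ ≈ -8.24264, π⊥ = -1-3·λ' ≈ 0.24264 ∉ [-0.5, 0.1) ⇒ out
candidate 2: (m,n)=(4,0) → π∥ = 4+0·λ ≈ 4.00000, π⊥ = 4+0·λ' ≈ 4.00000 ∉ [-0.5, 0.1) ⇒ out
candidate 3: (m,n)=(3,-7) → π∥ = 3-7·λ ≈ -13.89949, π⊥ = 3-7·λ' ≈ 5.89949 ∉ [-0.5, 0.1) ⇒ out
candidate 4: (m,n)=(-5,5) → π∥ = -5+5·λ ≈ 7.07107, π⊥ = -5+5·λ' ≈ -7.07107 ∉ [-0.5, 0.1) ⇒ out
candidate 5: (m,n)=(1,-7) → π∥ = 1-7·λ ≈ -15.89949, π⊥ = 1-7·λ' ≈ 3.89949 ∉ [-0.5, 0.1) ⇒ out
candidate 6: (m,n)=(1,2) → π∥ = 1+2·λ ≈ 5.82843, π⊥ = 1+2·λ' ≈ 0.17157 ∉ [-0.5, 0.1) ⇒ out
candidate 7: (m,n)=(2,4) → π∥ = 2+4·λ ≈ 11.65685, π⊥ = 2+4·λ' ≈ 0.34315 ∉ [-0.5, 0.1) ⇒ out
candidate 8: (m,n)=(0,-1) → π∥ = 0-1·λ ≈ -2.41421, π⊥ = 0-1·λ' ≈ 0.41421 ∉ [-0.5, 0.1) ⇒ out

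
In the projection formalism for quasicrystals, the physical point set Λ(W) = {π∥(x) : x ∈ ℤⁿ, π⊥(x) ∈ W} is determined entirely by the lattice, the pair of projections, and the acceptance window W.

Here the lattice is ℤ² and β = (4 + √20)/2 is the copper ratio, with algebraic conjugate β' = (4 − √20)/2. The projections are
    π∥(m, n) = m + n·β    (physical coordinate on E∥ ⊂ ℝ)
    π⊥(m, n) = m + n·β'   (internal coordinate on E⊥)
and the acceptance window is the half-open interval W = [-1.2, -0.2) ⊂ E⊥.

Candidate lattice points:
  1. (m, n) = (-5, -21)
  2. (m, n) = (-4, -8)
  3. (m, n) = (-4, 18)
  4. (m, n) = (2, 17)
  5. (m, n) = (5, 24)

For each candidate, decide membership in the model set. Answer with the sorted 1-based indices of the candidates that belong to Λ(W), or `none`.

β' = (4−√20)/2 ≈ -0.23607.
candidate 1: (m,n)=(-5,-21) → π∥ = -5-21·β ≈ -93.95743, π⊥ = -5-21·β' ≈ -0.04257 ∉ [-1.2, -0.2) ⇒ out
candidate 2: (m,n)=(-4,-8) → π∥ = -4-8·β ≈ -37.88854, π⊥ = -4-8·β' ≈ -2.11146 ∉ [-1.2, -0.2) ⇒ out
candidate 3: (m,n)=(-4,18) → π∥ = -4+18·β ≈ 72.24922, π⊥ = -4+18·β' ≈ -8.24922 ∉ [-1.2, -0.2) ⇒ out
candidate 4: (m,n)=(2,17) → π∥ = 2+17·β ≈ 74.01316, π⊥ = 2+17·β' ≈ -2.01316 ∉ [-1.2, -0.2) ⇒ out
candidate 5: (m,n)=(5,24) → π∥ = 5+24·β ≈ 106.66563, π⊥ = 5+24·β' ≈ -0.66563 ∈ [-1.2, -0.2) ⇒ IN Λ

5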